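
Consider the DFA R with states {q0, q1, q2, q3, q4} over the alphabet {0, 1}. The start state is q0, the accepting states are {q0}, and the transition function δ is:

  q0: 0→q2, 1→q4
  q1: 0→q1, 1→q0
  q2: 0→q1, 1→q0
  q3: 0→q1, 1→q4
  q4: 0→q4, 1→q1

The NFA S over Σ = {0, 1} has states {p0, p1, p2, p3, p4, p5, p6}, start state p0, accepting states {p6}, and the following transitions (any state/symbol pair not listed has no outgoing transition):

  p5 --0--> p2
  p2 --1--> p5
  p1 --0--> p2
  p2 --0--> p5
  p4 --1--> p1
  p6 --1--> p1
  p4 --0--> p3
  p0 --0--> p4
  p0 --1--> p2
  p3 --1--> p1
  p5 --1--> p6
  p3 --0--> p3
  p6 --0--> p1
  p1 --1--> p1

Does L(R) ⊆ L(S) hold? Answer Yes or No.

The empty string ε is in L(R) but not in L(S).
So L(R) ⊄ L(S).

No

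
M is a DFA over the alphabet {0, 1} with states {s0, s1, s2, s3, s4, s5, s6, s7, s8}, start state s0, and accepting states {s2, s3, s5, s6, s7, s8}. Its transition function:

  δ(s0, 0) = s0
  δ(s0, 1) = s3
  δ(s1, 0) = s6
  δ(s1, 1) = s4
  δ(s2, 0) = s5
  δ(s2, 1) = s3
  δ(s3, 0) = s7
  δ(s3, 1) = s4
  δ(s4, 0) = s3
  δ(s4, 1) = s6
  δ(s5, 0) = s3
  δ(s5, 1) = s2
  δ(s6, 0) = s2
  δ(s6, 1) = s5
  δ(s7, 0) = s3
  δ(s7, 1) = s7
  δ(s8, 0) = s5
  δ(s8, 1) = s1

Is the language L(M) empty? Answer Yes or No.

The string 1 is accepted: the run s0 → s3 ends in the accepting state s3.
Since at least one string is accepted, L(M) is not empty.

No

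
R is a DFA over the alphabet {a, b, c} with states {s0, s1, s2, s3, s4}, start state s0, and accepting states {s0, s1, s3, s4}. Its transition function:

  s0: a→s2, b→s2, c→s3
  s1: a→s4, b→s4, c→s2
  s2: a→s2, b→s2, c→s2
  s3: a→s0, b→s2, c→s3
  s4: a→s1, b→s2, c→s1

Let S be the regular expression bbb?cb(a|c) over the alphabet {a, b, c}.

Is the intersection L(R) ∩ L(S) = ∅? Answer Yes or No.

Converting the expression S to a DFA (subset construction, then merging equivalent states) gives the minimal DFA with states {r0, r1, r2, r3, r4, r5, r6, r7}, start state r0, accepting states {r7} and transitions r0: a→r1, b→r2, c→r1; r1: a→r1, b→r1, c→r1; r2: a→r1, b→r3, c→r1; r3: a→r1, b→r4, c→r5; r4: a→r1, b→r1, c→r5; r5: a→r1, b→r6, c→r1; r6: a→r7, b→r1, c→r7; r7: a→r1, b→r1, c→r1.
Exploring the product automaton R × S from the start pair (s0, r0), following both machines on each input symbol, reaches 10 state pairs: (s0, r0), (s2, r1), (s2, r2), (s3, r1), (s2, r3), (s0, r1), (s2, r4), (s2, r5), (s2, r6), (s2, r7).
R accepts in {s0, s1, s3, s4} and S accepts in {r7}; no reachable pair has both components accepting, so no string drives both machines to acceptance simultaneously and L(R) ∩ L(S) = ∅.
So no string is accepted by both, and the intersection is empty.

Yes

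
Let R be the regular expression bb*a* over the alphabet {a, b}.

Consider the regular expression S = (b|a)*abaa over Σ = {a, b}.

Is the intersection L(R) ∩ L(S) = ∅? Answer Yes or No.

Converting the expression R to a DFA (subset construction, then merging equivalent states) gives the minimal DFA with states {r0, r1, r2, r3}, start state r0, accepting states {r2, r3} and transitions r0: a→r1, b→r2; r1: a→r1, b→r1; r2: a→r3, b→r2; r3: a→r3, b→r1.
Converting the expression S to a DFA (subset construction, then merging equivalent states) gives the minimal DFA with states {s0, s1, s2, s3, s4}, start state s0, accepting states {s4} and transitions s0: a→s1, b→s0; s1: a→s1, b→s2; s2: a→s3, b→s0; s3: a→s4, b→s2; s4: a→s1, b→s2.
Exploring the product automaton R × S from the start pair (r0, s0), following both machines on each input symbol, reaches 8 state pairs: (r0, s0), (r1, s1), (r2, s0), (r1, s2), (r3, s1), (r1, s3), (r1, s0), (r1, s4).
R accepts in {r2, r3} and S accepts in {s4}; no reachable pair has both components accepting, so no string drives both machines to acceptance simultaneously and L(R) ∩ L(S) = ∅.
So no string is accepted by both, and the intersection is empty.

Yes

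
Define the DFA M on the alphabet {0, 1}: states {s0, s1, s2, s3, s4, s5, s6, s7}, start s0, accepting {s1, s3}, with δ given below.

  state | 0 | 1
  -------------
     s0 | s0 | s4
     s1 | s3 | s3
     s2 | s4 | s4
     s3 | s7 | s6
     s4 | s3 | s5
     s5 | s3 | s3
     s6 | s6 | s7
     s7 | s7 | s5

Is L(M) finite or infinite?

infinite

State s0 is reachable from the start and can reach an accepting state, and it lies on the cycle s0 → s0.
Traversing that cycle any number of times yields accepted strings of unbounded length, so the language is infinite.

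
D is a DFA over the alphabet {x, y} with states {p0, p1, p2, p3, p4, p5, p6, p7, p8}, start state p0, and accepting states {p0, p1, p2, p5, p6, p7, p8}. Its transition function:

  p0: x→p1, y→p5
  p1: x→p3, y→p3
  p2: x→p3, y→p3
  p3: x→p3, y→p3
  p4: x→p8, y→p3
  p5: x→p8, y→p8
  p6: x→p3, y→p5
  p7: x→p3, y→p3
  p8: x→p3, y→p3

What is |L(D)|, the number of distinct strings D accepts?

5

The useful subgraph on states {p0, p1, p5, p8} is acyclic, so L(D) is finite; the longest accepting path visits 3 useful states, giving maximum string length 2.
Counting accepting paths from p0 by length: 1 of length 0, 2 of length 1, 2 of length 2. Total 5.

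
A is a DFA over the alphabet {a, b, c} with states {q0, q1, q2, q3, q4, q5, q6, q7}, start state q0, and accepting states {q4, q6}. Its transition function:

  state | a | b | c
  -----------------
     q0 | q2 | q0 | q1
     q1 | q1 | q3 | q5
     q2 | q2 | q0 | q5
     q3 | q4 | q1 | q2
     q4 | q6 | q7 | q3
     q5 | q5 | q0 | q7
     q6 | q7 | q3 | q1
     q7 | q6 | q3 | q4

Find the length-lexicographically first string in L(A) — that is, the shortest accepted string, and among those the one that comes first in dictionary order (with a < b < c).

cba

A breadth-first search from q0 reaches an accepting state first via the path q0 → q1 → q3 → q4 on input cba.
No string of length < 3 is accepted (BFS exhausts all shorter strings without reaching an accepting state), and cba is the lexicographically least accepting string of length 3.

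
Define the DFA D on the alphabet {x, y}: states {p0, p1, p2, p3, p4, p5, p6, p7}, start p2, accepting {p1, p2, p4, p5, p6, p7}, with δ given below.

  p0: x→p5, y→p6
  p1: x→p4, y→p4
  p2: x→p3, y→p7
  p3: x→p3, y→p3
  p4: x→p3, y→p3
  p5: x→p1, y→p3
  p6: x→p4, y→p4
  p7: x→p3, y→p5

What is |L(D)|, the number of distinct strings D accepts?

6

The useful subgraph on states {p1, p2, p4, p5, p7} is acyclic, so L(D) is finite; the longest accepting path visits 5 useful states, giving maximum string length 4.
Counting accepting paths from p2 by length: 1 of length 0, 1 of length 1, 1 of length 2, 1 of length 3, 2 of length 4. Total 6.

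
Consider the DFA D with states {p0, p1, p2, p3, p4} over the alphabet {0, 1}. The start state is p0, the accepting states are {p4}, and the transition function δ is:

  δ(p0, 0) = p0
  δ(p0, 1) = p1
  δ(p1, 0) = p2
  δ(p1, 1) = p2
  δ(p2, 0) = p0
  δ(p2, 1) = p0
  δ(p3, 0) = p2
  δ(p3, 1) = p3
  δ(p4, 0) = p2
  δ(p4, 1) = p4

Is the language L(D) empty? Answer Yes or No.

Yes

The states reachable from the start state are {p0, p1, p2}.
None of the accepting states {p4} is reachable, so no string is accepted and L(D) = ∅.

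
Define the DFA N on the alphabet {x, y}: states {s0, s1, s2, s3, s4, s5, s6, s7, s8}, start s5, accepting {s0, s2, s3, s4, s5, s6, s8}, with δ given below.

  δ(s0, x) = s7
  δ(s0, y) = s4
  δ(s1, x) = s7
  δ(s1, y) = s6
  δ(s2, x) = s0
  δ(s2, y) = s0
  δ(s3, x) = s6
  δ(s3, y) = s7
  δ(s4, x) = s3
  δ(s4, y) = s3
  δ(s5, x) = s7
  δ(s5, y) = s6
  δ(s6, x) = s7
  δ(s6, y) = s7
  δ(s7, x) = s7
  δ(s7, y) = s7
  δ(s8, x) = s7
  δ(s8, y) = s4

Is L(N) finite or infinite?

finite

The useful states (reachable from s5 and able to reach an accepting state) are {s5, s6}.
Restricted to these states the transition graph has no cycle, so every accepting path has bounded length and L is finite.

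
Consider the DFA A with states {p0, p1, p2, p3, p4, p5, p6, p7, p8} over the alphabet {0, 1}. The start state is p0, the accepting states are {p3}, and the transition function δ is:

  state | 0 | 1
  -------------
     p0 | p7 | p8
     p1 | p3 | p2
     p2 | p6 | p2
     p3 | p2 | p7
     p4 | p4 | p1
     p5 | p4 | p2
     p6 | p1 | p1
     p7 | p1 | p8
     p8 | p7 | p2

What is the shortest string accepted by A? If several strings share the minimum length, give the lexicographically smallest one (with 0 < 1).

000

A breadth-first search from p0 reaches an accepting state first via the path p0 → p7 → p1 → p3 on input 000.
No string of length < 3 is accepted (BFS exhausts all shorter strings without reaching an accepting state), and 000 is the lexicographically least accepting string of length 3.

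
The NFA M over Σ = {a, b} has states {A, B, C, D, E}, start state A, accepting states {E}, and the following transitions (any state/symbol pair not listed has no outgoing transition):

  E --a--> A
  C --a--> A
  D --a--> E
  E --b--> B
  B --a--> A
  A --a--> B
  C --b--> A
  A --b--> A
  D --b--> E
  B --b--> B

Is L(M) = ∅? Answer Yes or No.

Yes

The states reachable from the start state are {A, B}.
None of the accepting states {E} is reachable, so no string is accepted and L(M) = ∅.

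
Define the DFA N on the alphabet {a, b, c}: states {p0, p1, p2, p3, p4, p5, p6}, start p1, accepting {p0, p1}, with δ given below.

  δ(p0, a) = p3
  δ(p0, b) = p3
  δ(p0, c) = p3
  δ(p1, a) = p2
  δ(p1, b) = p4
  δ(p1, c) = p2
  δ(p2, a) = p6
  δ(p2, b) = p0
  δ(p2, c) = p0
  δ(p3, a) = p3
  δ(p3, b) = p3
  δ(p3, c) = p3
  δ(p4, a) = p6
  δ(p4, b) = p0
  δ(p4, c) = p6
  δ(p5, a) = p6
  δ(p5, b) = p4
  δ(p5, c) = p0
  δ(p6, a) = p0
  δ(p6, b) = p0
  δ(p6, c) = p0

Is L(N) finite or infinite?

The useful states (reachable from p1 and able to reach an accepting state) are {p0, p1, p2, p4, p6}.
Restricted to these states the transition graph has no cycle, so every accepting path has bounded length and L is finite.

finite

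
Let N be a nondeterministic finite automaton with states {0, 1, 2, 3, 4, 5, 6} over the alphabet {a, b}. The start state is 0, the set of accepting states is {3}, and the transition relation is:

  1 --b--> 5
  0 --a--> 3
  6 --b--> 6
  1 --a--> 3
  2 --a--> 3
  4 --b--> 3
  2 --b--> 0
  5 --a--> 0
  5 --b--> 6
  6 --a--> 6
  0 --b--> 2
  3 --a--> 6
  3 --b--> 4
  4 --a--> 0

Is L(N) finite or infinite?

infinite

State 0 is reachable from the start and can reach an accepting state, and it lies on the cycle 0 → 2 → 0.
Traversing that cycle any number of times yields accepted strings of unbounded length, so the language is infinite.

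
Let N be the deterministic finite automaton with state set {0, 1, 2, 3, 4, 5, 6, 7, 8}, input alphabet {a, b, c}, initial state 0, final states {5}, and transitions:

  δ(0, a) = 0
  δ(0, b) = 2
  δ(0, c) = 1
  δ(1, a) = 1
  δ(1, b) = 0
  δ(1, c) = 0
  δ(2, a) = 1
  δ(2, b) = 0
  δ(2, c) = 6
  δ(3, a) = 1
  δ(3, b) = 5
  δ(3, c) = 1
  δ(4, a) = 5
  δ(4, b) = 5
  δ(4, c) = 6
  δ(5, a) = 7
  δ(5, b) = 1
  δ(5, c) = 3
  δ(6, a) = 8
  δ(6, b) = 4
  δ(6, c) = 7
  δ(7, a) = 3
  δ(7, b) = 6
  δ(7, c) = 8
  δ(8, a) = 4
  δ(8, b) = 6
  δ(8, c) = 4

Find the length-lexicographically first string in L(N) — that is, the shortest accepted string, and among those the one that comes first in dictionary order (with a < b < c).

A breadth-first search from 0 reaches an accepting state first via the path 0 → 2 → 6 → 4 → 5 on input bcba.
No string of length < 4 is accepted (BFS exhausts all shorter strings without reaching an accepting state), and bcba is the lexicographically least accepting string of length 4.

bcba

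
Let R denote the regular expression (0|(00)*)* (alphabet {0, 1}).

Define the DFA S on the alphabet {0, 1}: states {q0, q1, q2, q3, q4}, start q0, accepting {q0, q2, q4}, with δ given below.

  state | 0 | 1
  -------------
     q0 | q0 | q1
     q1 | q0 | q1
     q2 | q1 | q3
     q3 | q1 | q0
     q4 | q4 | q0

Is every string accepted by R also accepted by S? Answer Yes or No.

Yes

Converting the expression R to a DFA (subset construction, then merging equivalent states) gives the minimal DFA with states {r0, r1}, start state r0, accepting states {r0} and transitions r0: 0→r0, 1→r1; r1: 0→r1, 1→r1.
Exploring the product automaton R × S from the start pair (r0, q0), following both machines on each input symbol, reaches 3 state pairs: (r0, q0), (r1, q1), (r1, q0).
R accepts in {r0} and S accepts in {q0, q2, q4}. The reachable pairs whose R-component is accepting are (r0, q0); in each of them the S-component is accepting too, so the product for L(R) \ L(S) (R-component accepting, S-component rejecting) has no reachable accepting pair and the difference is empty.
Hence every string in L(R) is also in L(S).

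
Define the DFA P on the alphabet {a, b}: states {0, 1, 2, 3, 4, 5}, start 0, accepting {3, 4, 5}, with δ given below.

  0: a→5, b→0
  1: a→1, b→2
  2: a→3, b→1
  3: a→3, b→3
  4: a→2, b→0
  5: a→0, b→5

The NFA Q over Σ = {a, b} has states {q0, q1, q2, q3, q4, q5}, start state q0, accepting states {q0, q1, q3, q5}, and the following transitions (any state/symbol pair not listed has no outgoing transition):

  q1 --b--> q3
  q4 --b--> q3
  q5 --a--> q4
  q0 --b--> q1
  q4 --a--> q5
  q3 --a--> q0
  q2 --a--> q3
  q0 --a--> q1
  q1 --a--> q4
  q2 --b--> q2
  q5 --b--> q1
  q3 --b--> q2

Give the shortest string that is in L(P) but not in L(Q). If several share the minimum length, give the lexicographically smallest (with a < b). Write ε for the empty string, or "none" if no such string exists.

The string ba is accepted by P but not by Q.
No shorter string lies in the difference, and ba is the lexicographically first length-2 string in L(P) \ L(Q).

ba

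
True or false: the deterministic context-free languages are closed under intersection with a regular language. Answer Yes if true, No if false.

Run the DPDA and a DFA for the regular language in lock-step (product of the two finite controls, one shared stack, the DFA component advancing only on genuine input moves); the result is still deterministic and accepts when both components accept.
So the deterministic context-free languages are closed under intersection with a regular language.

Yes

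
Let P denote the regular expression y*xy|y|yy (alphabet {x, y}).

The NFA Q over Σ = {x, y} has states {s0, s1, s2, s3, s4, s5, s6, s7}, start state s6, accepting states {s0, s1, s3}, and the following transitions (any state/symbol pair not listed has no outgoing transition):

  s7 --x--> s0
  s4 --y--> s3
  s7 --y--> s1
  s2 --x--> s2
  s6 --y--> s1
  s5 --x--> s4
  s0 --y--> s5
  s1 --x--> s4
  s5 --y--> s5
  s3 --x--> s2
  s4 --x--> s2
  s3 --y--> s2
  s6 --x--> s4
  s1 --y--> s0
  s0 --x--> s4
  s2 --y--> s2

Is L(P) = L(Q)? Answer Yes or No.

Converting the expression P to a DFA (subset construction, then merging equivalent states) gives the minimal DFA with states {p0, p1, p2, p3, p4, p5, p6}, start state p0, accepting states {p2, p4, p5} and transitions p0: x→p1, y→p2; p1: x→p3, y→p4; p2: x→p1, y→p5; p3: x→p3, y→p3; p4: x→p3, y→p3; p5: x→p1, y→p6; p6: x→p1, y→p6.
Exploring the product automaton P × Q from the start pair (p0, s6), following both machines on each input symbol, reaches 7 state pairs: (p0, s6), (p1, s4), (p2, s1), (p3, s2), (p4, s3), (p5, s0), (p6, s5).
P accepts in {p2, p4, p5} and Q accepts in {s0, s1, s3}. In every reachable pair the two components are either both accepting — (p2, s1), (p4, s3), (p5, s0) — or both non-accepting, so no string is accepted by exactly one of the machines: L(P) \ L(Q) and L(Q) \ L(P) are both empty.
Hence every string is accepted by P iff it is accepted by Q, and the two languages coincide.

Yes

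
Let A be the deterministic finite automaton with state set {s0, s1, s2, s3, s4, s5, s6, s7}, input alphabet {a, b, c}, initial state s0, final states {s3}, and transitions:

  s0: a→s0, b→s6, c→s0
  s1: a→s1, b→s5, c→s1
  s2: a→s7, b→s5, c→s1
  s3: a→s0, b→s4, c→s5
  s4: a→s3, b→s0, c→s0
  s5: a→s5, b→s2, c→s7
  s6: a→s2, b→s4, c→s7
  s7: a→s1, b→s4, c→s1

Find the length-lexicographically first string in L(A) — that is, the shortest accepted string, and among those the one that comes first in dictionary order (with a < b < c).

bba

A breadth-first search from s0 reaches an accepting state first via the path s0 → s6 → s4 → s3 on input bba.
No string of length < 3 is accepted (BFS exhausts all shorter strings without reaching an accepting state), and bba is the lexicographically least accepting string of length 3.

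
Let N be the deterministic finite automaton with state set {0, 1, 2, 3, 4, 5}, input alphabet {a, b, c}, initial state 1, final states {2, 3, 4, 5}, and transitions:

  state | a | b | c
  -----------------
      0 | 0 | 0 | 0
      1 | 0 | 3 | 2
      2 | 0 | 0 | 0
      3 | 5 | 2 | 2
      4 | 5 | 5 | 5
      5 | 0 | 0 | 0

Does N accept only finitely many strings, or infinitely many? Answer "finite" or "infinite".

The useful states (reachable from 1 and able to reach an accepting state) are {1, 2, 3, 5}.
Restricted to these states the transition graph has no cycle, so every accepting path has bounded length and L is finite.

finite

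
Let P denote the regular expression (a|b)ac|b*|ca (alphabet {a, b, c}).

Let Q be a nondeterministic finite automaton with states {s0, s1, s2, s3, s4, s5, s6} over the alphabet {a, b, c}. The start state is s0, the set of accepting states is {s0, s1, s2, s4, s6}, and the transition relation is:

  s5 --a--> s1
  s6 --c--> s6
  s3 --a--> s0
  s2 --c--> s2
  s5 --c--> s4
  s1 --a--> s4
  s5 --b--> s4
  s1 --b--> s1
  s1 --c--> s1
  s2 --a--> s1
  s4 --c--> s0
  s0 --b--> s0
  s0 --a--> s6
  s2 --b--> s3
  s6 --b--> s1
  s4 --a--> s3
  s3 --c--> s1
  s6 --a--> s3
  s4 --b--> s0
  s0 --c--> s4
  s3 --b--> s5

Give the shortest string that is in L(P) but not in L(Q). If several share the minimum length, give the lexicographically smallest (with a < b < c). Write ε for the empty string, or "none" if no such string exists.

The string ca is accepted by P but not by Q.
No shorter string lies in the difference, and ca is the lexicographically first length-2 string in L(P) \ L(Q).

ca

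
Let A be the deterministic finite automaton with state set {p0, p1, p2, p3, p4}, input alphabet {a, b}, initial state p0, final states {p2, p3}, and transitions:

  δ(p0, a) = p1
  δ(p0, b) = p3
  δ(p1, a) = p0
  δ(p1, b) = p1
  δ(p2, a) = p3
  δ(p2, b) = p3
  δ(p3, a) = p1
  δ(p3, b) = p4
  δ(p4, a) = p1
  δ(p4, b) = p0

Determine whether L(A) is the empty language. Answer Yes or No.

No

The string b is accepted: the run p0 → p3 ends in the accepting state p3.
Since at least one string is accepted, L(A) is not empty.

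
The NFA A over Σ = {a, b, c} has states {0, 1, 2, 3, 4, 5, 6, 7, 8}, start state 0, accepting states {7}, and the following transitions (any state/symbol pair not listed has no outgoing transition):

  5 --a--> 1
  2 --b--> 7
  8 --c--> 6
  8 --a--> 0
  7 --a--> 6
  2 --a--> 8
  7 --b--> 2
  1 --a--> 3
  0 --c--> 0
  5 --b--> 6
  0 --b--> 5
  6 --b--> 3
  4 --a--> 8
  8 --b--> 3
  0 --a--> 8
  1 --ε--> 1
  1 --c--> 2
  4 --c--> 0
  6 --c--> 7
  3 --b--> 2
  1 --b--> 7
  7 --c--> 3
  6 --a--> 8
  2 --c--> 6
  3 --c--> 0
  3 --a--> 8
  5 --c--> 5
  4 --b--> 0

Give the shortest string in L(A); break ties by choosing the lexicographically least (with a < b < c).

acc

A breadth-first search from 0 reaches an accepting state first via the path 0 → 8 → 6 → 7 on input acc.
No string of length < 3 is accepted (BFS exhausts all shorter strings without reaching an accepting state), and acc is the lexicographically least accepting string of length 3.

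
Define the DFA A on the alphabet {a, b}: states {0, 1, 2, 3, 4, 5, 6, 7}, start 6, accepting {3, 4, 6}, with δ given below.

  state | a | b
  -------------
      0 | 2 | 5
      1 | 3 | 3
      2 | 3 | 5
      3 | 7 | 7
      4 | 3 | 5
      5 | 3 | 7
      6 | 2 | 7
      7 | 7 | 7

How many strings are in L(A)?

The useful subgraph on states {2, 3, 5, 6} is acyclic, so L(A) is finite; the longest accepting path visits 4 useful states, giving maximum string length 3.
Counting accepting paths from 6 by length: 1 of length 0, 1 of length 2, 1 of length 3. Total 3.

3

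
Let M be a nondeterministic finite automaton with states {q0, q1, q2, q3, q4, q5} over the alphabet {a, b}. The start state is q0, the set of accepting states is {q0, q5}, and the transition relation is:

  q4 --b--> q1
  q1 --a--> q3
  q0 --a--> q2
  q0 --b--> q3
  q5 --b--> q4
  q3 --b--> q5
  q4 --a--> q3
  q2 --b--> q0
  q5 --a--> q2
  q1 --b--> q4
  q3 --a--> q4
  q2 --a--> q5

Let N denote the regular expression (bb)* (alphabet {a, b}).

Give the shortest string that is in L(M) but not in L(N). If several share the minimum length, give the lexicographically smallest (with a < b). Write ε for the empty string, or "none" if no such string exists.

The string aa is accepted by M but not by N.
No shorter string lies in the difference, and aa is the lexicographically first length-2 string in L(M) \ L(N).

aa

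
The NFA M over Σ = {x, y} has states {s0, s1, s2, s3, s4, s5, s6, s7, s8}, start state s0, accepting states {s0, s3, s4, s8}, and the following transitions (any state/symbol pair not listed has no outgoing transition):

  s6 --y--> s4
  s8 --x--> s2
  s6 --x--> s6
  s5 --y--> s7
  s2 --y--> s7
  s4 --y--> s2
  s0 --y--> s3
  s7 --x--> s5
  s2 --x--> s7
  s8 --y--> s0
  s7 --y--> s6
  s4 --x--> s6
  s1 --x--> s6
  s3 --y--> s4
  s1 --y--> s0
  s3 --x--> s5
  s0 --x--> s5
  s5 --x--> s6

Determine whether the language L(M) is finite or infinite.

infinite

State s4 is reachable from the start and can reach an accepting state, and it lies on the cycle s4 → s2 → s7 → s5 → s6 → s4.
Traversing that cycle any number of times yields accepted strings of unbounded length, so the language is infinite.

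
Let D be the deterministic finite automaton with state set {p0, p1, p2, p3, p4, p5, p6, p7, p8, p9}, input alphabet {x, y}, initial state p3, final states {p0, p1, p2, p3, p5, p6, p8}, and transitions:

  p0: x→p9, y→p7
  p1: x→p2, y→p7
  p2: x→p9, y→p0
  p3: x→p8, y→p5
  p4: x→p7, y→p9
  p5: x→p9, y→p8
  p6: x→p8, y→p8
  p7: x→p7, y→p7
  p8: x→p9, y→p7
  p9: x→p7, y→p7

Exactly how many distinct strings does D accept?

4

The useful subgraph on states {p3, p5, p8} is acyclic, so L(D) is finite; the longest accepting path visits 3 useful states, giving maximum string length 2.
Counting accepting paths from p3 by length: 1 of length 0, 2 of length 1, 1 of length 2. Total 4.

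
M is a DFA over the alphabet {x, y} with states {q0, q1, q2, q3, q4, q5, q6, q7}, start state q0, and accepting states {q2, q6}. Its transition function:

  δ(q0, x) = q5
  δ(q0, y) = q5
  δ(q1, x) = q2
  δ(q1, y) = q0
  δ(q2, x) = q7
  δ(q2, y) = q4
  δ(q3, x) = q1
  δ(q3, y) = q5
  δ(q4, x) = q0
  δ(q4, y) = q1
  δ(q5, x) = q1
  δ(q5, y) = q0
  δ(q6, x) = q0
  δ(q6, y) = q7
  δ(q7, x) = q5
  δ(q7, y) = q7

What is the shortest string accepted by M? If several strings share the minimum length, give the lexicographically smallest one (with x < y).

xxx

A breadth-first search from q0 reaches an accepting state first via the path q0 → q5 → q1 → q2 on input xxx.
No string of length < 3 is accepted (BFS exhausts all shorter strings without reaching an accepting state), and xxx is the lexicographically least accepting string of length 3.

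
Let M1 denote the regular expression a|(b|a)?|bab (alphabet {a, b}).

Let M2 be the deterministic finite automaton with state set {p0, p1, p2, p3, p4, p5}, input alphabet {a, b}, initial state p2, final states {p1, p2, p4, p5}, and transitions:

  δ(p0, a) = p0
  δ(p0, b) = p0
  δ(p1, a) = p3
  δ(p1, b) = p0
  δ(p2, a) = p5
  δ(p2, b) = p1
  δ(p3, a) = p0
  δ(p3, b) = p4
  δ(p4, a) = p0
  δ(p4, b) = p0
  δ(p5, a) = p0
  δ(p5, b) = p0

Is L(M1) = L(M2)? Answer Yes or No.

Converting the expression M1 to a DFA (subset construction, then merging equivalent states) gives the minimal DFA with states {r0, r1, r2, r3, r4}, start state r0, accepting states {r0, r1, r2} and transitions r0: a→r1, b→r2; r1: a→r3, b→r3; r2: a→r4, b→r3; r3: a→r3, b→r3; r4: a→r3, b→r1.
Exploring the product automaton M1 × M2 from the start pair (r0, p2), following both machines on each input symbol, reaches 6 state pairs: (r0, p2), (r1, p5), (r2, p1), (r3, p0), (r4, p3), (r1, p4).
M1 accepts in {r0, r1, r2} and M2 accepts in {p1, p2, p4, p5}. In every reachable pair the two components are either both accepting — (r0, p2), (r1, p5), (r2, p1), (r1, p4) — or both non-accepting, so no string is accepted by exactly one of the machines: L(M1) \ L(M2) and L(M2) \ L(M1) are both empty.
Hence every string is accepted by M1 iff it is accepted by M2, and the two languages coincide.

Yes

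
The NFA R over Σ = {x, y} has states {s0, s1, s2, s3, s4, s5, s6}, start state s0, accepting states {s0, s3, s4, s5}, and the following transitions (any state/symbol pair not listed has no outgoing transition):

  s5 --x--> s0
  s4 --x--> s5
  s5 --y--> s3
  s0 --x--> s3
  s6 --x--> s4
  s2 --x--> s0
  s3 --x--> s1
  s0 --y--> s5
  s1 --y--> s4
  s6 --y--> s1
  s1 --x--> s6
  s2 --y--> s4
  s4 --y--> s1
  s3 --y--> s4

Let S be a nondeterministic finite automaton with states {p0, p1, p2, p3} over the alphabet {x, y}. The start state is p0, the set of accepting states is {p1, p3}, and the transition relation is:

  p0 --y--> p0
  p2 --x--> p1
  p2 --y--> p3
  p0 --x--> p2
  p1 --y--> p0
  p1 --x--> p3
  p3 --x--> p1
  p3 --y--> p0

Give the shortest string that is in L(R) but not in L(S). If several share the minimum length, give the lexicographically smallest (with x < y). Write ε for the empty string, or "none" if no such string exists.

ε

The empty string ε is accepted by R but not by S.
Since ε is the unique shortest string, it is the required witness.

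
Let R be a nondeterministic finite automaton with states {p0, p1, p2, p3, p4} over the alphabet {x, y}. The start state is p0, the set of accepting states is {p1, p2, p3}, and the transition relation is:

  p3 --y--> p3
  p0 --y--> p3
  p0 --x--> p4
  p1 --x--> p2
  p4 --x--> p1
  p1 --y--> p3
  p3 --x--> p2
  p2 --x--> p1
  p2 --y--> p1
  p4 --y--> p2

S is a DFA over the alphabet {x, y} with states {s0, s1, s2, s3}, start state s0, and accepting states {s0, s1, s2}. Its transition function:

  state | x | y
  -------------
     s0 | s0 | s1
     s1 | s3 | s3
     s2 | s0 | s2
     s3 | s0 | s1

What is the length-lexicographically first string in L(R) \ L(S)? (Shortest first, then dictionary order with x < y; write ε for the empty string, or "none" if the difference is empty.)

yx

The string yx is accepted by R but not by S.
No shorter string lies in the difference, and yx is the lexicographically first length-2 string in L(R) \ L(S).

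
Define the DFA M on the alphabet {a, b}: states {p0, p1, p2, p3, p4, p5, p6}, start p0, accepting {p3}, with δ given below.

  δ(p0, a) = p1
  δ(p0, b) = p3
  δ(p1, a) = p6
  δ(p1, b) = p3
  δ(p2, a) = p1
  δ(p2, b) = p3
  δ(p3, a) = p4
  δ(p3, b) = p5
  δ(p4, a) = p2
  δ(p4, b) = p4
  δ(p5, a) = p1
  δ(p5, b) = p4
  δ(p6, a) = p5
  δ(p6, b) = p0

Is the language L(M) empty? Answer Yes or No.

No

The string b is accepted: the run p0 → p3 ends in the accepting state p3.
Since at least one string is accepted, L(M) is not empty.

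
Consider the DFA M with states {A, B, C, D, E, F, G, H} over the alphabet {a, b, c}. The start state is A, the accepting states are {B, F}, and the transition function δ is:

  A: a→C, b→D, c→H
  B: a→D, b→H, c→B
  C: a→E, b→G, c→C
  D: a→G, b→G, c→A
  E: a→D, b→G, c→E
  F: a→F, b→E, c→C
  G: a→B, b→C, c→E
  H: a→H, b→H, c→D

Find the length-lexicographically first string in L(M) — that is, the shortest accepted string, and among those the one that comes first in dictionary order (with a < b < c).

A breadth-first search from A reaches an accepting state first via the path A → C → G → B on input aba.
No string of length < 3 is accepted (BFS exhausts all shorter strings without reaching an accepting state), and aba is the lexicographically least accepting string of length 3.

aba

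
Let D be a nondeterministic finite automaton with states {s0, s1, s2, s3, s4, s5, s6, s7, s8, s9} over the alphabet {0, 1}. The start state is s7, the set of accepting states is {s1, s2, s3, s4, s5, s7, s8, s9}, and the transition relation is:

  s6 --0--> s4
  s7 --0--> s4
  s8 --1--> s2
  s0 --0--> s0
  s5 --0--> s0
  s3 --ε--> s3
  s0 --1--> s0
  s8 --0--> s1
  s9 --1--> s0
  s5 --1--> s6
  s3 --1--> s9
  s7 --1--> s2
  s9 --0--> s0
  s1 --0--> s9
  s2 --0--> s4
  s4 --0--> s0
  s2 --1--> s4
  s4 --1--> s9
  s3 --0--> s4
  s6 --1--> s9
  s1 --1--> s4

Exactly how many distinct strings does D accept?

The useful subgraph on states {s2, s4, s7, s9} is acyclic, so L(D) is finite; the longest accepting path visits 4 useful states, giving maximum string length 3.
Counting accepting paths from s7 by length: 1 of length 0, 2 of length 1, 3 of length 2, 2 of length 3. Total 8.

8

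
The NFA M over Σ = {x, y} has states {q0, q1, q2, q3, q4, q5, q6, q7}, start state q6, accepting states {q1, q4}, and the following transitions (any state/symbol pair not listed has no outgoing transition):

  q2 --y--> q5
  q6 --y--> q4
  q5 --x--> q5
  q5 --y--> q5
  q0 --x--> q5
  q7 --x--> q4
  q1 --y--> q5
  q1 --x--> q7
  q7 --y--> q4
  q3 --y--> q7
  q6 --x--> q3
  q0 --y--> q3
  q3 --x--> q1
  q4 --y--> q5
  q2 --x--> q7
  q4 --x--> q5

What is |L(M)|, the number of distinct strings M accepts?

6

The useful subgraph on states {q1, q3, q4, q6, q7} is acyclic, so L(M) is finite; the longest accepting path visits 5 useful states, giving maximum string length 4.
Counting accepting paths from q6 by length: 1 of length 1, 1 of length 2, 2 of length 3, 2 of length 4. Total 6.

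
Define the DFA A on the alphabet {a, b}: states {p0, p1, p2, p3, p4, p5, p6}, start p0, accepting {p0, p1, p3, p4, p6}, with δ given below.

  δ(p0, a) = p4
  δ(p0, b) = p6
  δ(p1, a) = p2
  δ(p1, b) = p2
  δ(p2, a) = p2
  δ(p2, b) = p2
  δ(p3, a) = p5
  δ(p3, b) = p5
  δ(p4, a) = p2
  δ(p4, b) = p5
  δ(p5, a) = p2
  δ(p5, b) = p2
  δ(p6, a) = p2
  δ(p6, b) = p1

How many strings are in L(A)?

The useful subgraph on states {p0, p1, p4, p6} is acyclic, so L(A) is finite; the longest accepting path visits 3 useful states, giving maximum string length 2.
Counting accepting paths from p0 by length: 1 of length 0, 2 of length 1, 1 of length 2. Total 4.

4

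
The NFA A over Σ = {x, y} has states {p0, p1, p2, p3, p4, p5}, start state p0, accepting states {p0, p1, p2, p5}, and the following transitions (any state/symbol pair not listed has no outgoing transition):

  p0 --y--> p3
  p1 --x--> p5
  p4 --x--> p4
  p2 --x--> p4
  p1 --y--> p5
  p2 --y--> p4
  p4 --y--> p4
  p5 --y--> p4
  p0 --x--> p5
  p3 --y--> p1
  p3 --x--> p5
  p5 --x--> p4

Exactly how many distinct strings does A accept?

The useful subgraph on states {p0, p1, p3, p5} is acyclic, so L(A) is finite; the longest accepting path visits 4 useful states, giving maximum string length 3.
Counting accepting paths from p0 by length: 1 of length 0, 1 of length 1, 2 of length 2, 2 of length 3. Total 6.

6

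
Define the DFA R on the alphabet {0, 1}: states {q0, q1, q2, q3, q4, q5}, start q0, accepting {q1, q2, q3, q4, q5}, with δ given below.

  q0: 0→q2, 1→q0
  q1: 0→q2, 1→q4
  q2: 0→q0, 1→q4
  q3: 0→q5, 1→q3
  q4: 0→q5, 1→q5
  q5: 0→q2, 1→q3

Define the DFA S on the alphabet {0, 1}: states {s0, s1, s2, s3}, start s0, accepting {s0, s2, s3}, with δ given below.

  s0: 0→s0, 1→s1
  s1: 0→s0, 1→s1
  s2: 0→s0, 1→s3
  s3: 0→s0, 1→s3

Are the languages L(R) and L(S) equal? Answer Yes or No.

The string 01 is accepted by R but rejected by S.
So L(R) ≠ L(S).

No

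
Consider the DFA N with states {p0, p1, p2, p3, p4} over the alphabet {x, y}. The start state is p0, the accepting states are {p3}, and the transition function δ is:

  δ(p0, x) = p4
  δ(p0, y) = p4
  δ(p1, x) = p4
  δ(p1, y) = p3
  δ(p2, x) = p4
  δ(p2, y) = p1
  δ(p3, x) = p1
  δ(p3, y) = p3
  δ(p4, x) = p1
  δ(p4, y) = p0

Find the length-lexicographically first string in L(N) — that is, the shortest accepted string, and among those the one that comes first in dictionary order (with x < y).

xxy

A breadth-first search from p0 reaches an accepting state first via the path p0 → p4 → p1 → p3 on input xxy.
No string of length < 3 is accepted (BFS exhausts all shorter strings without reaching an accepting state), and xxy is the lexicographically least accepting string of length 3.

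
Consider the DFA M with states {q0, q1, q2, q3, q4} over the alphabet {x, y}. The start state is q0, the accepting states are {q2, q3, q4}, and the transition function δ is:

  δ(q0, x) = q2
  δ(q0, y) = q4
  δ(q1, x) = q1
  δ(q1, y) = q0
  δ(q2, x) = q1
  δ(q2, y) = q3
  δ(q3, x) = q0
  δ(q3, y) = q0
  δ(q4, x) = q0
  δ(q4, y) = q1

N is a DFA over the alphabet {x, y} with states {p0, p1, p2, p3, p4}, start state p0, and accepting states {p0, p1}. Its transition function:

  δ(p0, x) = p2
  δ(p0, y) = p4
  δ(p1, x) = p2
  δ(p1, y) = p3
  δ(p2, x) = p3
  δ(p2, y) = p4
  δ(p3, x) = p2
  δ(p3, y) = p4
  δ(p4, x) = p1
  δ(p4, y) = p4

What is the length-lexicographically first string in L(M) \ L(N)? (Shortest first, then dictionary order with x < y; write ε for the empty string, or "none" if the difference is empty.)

x

The string x is accepted by M but not by N.
No shorter string lies in the difference, and x is the lexicographically first length-1 string in L(M) \ L(N).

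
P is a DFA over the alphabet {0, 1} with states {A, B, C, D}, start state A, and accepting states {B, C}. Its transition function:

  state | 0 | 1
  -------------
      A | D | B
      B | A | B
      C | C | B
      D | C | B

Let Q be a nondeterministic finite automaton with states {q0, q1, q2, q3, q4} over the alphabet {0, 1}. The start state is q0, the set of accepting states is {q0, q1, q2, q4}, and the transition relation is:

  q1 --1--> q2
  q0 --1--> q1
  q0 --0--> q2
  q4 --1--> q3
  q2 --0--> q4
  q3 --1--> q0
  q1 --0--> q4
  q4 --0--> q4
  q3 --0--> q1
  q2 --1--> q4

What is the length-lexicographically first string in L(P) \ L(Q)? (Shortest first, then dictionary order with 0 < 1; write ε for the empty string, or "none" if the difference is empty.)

001

The string 001 is accepted by P but not by Q.
No shorter string lies in the difference, and 001 is the lexicographically first length-3 string in L(P) \ L(Q).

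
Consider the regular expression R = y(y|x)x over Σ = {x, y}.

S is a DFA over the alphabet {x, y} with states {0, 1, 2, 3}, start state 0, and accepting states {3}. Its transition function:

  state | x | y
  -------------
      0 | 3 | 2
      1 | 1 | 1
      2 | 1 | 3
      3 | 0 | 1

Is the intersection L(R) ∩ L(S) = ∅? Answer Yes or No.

Yes

Converting the expression R to a DFA (subset construction, then merging equivalent states) gives the minimal DFA with states {r0, r1, r2, r3, r4}, start state r0, accepting states {r4} and transitions r0: x→r1, y→r2; r1: x→r1, y→r1; r2: x→r3, y→r3; r3: x→r4, y→r1; r4: x→r1, y→r1.
Exploring the product automaton R × S from the start pair (r0, 0), following both machines on each input symbol, reaches 10 state pairs: (r0, 0), (r1, 3), (r2, 2), (r1, 0), (r1, 1), (r3, 1), (r3, 3), (r1, 2), (r4, 1), (r4, 0).
R accepts in {r4} and S accepts in {3}; no reachable pair has both components accepting, so no string drives both machines to acceptance simultaneously and L(R) ∩ L(S) = ∅.
So no string is accepted by both, and the intersection is empty.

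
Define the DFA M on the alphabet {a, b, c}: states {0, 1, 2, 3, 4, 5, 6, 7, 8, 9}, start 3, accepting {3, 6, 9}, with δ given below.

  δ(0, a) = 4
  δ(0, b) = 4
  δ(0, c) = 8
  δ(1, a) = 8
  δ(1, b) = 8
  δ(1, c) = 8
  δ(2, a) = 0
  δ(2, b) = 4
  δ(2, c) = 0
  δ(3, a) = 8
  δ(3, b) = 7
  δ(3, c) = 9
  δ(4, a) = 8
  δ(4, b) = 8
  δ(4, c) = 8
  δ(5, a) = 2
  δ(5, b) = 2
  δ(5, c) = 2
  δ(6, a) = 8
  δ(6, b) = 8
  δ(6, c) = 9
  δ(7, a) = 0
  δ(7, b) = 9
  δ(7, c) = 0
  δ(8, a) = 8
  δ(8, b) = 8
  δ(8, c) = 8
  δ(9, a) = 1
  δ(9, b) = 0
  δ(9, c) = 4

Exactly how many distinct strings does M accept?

3

The useful subgraph on states {3, 7, 9} is acyclic, so L(M) is finite; the longest accepting path visits 3 useful states, giving maximum string length 2.
Counting accepting paths from 3 by length: 1 of length 0, 1 of length 1, 1 of length 2. Total 3.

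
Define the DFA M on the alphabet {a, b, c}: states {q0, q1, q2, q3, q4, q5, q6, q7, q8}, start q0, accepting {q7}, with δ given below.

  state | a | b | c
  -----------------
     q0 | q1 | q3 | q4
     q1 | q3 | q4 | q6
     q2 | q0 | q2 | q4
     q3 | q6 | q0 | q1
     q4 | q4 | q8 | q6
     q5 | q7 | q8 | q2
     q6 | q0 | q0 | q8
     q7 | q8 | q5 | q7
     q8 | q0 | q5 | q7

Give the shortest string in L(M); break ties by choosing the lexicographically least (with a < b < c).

cbc

A breadth-first search from q0 reaches an accepting state first via the path q0 → q4 → q8 → q7 on input cbc.
No string of length < 3 is accepted (BFS exhausts all shorter strings without reaching an accepting state), and cbc is the lexicographically least accepting string of length 3.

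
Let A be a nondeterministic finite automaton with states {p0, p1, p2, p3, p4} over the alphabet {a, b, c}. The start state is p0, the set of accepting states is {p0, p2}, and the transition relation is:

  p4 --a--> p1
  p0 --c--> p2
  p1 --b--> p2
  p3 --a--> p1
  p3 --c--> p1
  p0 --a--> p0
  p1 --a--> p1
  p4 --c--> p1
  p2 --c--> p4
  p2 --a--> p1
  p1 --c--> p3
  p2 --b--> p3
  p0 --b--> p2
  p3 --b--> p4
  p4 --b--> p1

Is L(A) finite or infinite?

State p0 is reachable from the start and can reach an accepting state, and it lies on the cycle p0 → p0.
Traversing that cycle any number of times yields accepted strings of unbounded length, so the language is infinite.

infinite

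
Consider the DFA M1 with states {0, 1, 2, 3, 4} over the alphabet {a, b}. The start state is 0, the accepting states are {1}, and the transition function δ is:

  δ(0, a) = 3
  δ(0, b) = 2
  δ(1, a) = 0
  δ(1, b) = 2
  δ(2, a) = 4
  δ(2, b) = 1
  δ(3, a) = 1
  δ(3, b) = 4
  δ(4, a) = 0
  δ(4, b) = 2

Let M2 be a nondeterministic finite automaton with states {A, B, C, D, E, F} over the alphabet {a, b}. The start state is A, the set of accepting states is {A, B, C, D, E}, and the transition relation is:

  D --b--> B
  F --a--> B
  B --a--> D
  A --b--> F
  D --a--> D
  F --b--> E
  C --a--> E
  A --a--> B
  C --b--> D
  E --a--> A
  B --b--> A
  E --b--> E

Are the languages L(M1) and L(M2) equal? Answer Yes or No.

No

The string babb is accepted by M1 but rejected by M2.
So L(M1) ≠ L(M2).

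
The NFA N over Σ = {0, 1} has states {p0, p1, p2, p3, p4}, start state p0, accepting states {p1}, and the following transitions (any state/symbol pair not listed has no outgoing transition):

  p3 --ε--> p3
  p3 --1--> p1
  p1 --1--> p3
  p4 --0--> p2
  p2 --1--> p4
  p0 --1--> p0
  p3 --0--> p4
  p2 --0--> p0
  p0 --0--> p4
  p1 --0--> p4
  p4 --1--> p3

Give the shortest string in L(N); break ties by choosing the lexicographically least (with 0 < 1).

011

A breadth-first search from p0 reaches an accepting state first via the path p0 → p4 → p3 → p1 on input 011.
No string of length < 3 is accepted (BFS exhausts all shorter strings without reaching an accepting state), and 011 is the lexicographically least accepting string of length 3.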